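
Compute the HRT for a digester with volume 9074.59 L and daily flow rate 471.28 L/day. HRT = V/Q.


HRT = V / Q
= 9074.59 / 471.28
= 19.2552 days

19.2552 days


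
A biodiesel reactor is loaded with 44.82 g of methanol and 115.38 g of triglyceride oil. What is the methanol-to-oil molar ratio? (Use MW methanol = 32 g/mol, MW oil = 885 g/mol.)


Molar ratio = n_MeOH / n_oil = (MeOH/32) / (oil/885) = (MeOH * 885) / (32 * oil)
= (44.82 * 885) / (32 * 115.38)
= 10.7432

10.7432


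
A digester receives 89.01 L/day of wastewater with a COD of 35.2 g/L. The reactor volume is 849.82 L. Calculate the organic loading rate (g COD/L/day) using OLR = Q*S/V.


OLR = Q * S / V
= 89.01 * 35.2 / 849.82
= 3.6868 g/L/day

3.6868 g/L/day


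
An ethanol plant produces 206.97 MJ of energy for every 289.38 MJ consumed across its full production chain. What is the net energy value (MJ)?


NEV = E_out - E_in
= 206.97 - 289.38
= -82.4100 MJ

-82.4100 MJ


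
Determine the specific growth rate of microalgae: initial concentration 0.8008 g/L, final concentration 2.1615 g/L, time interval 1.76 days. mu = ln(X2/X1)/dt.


mu = ln(X2/X1) / dt
= ln(2.1615/0.8008) / 1.76
= 0.5642 per day

0.5642 per day


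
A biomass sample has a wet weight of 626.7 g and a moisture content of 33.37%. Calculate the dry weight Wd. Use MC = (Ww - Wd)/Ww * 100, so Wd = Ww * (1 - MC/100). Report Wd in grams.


Wd = Ww * (1 - MC/100)
= 626.7 * (1 - 33.37/100)
= 417.5702 g

417.5702 g


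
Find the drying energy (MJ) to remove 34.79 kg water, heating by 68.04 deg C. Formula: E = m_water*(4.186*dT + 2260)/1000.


E = m_water * (4.186 * dT + 2260) / 1000
= 34.79 * (4.186 * 68.04 + 2260) / 1000
= 88.5341 MJ

88.5341 MJ


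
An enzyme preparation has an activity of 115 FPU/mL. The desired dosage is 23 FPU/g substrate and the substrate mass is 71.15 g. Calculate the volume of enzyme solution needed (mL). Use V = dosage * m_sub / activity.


V = dosage * m_sub / activity
V = 23 * 71.15 / 115
V = 14.2300 mL

14.2300 mL


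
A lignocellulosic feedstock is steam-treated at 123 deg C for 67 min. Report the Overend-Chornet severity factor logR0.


logR0 = log10(t * exp((T - 100) / 14.75))
= log10(67 * exp((123 - 100) / 14.75))
= 2.5033

2.5033


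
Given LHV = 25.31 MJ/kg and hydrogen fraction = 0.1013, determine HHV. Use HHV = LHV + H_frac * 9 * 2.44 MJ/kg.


HHV = LHV + H_frac * 9 * 2.44
= 25.31 + 0.1013 * 9 * 2.44
= 27.5345 MJ/kg

27.5345 MJ/kg


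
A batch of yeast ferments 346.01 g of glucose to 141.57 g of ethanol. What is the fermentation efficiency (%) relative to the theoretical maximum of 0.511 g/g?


Fermentation efficiency = (actual / (0.511 * glucose)) * 100
= (141.57 / (0.511 * 346.01)) * 100
= 80.0685%

80.0685%


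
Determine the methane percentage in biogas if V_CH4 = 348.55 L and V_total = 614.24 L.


CH4% = V_CH4 / V_total * 100
= 348.55 / 614.24 * 100
= 56.7449%

56.7449%


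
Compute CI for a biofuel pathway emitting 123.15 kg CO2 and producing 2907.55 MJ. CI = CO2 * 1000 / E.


CI = CO2 * 1000 / E
= 123.15 * 1000 / 2907.55
= 42.3552 g CO2/MJ

42.3552 g CO2/MJ


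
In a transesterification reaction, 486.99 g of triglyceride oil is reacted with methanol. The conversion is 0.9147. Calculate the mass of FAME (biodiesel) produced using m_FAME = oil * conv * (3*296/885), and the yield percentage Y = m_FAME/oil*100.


m_FAME = oil * conv * (3 * 296 / 885) = oil * conv * (888/885)
= 486.99 * 0.9147 * 888 / 885
= 446.9598 g
Y = m_FAME / oil * 100 = conv * (888/885) * 100
= 0.9147 * 888 / 885 * 100
= 91.78%

446.9598 g FAME; Y = 91.78%


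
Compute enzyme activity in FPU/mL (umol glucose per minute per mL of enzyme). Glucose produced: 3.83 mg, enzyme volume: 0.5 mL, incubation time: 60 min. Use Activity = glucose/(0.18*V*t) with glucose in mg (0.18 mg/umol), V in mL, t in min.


Activity = glucose_mg / (0.18 mg/umol * V_mL * t_min)
= 3.83 / (0.18 * 0.5 * 60)
= 0.7093 FPU/mL

0.7093 FPU/mL


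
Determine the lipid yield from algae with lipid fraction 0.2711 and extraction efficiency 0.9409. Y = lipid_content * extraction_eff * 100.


Y = lipid_content * extraction_eff * 100
= 0.2711 * 0.9409 * 100
= 25.5078%

25.5078%


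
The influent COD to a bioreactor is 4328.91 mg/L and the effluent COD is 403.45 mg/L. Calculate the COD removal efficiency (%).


eta = (COD_in - COD_out) / COD_in * 100
= (4328.91 - 403.45) / 4328.91 * 100
= 90.6801%

90.6801%


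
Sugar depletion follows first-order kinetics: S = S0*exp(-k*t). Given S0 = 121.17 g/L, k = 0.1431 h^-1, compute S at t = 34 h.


S = S0 * exp(-k * t)
S = 121.17 * exp(-0.1431 * 34)
S = 0.9341 g/L

0.9341 g/L


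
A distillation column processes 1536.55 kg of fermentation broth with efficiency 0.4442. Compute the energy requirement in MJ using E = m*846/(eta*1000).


E = m * 846 / (eta * 1000)
= 1536.55 * 846 / (0.4442 * 1000)
= 2926.4325 MJ

2926.4325 MJ


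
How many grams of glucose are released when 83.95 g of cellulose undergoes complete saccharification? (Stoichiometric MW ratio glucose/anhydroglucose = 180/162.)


glucose = cellulose * 180/162
= 83.95 * 180/162
= 93.2778 g

93.2778 g


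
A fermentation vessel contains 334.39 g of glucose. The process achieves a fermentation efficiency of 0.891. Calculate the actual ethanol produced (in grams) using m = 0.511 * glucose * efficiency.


Actual ethanol: m = 0.511 * 334.39 * 0.891
m = 152.2481 g

152.2481 g


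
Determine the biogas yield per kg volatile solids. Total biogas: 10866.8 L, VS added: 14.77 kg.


Y = V / VS
= 10866.8 / 14.77
= 735.7346 L/kg VS

735.7346 L/kg VS


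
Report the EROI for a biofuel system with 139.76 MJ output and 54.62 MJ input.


EROI = E_out / E_in
= 139.76 / 54.62
= 2.5588

2.5588


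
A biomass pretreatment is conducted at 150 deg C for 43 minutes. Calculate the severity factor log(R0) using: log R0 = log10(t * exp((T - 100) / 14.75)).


logR0 = log10(t * exp((T - 100) / 14.75))
= log10(43 * exp((150 - 100) / 14.75))
= 3.1057

3.1057


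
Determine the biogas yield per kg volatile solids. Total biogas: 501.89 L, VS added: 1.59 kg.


Y = V / VS
= 501.89 / 1.59
= 315.6541 L/kg VS

315.6541 L/kg VS


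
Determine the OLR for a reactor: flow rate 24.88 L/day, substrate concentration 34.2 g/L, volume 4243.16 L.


OLR = Q * S / V
= 24.88 * 34.2 / 4243.16
= 0.2005 g/L/day

0.2005 g/L/day


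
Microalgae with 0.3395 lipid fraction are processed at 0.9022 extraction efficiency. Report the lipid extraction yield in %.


Y = lipid_content * extraction_eff * 100
= 0.3395 * 0.9022 * 100
= 30.6297%

30.6297%


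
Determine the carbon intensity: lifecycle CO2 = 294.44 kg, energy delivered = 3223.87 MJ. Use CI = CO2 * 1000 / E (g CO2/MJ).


CI = CO2 * 1000 / E
= 294.44 * 1000 / 3223.87
= 91.3312 g CO2/MJ

91.3312 g CO2/MJ


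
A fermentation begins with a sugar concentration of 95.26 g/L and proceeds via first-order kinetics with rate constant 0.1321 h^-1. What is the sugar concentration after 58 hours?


S = S0 * exp(-k * t)
S = 95.26 * exp(-0.1321 * 58)
S = 0.0448 g/L

0.0448 g/L


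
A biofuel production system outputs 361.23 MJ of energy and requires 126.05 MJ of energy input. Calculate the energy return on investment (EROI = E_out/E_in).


EROI = E_out / E_in
= 361.23 / 126.05
= 2.8658

2.8658


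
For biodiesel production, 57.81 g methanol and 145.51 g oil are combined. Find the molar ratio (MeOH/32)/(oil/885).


Molar ratio = n_MeOH / n_oil = (MeOH/32) / (oil/885) = (MeOH * 885) / (32 * oil)
= (57.81 * 885) / (32 * 145.51)
= 10.9876

10.9876


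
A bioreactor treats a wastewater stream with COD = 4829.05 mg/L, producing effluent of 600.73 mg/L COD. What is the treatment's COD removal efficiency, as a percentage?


eta = (COD_in - COD_out) / COD_in * 100
= (4829.05 - 600.73) / 4829.05 * 100
= 87.5601%

87.5601%


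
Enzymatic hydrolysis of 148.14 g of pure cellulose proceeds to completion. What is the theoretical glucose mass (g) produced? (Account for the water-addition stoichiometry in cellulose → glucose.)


glucose = cellulose * 180/162
= 148.14 * 180/162
= 164.6000 g

164.6000 g


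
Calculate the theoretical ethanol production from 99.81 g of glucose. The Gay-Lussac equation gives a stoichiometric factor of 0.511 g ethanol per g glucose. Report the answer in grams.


Theoretical ethanol yield: m_EtOH = 0.511 * m_glucose
m_EtOH = 0.511 * 99.81 = 51.0029 g

51.0029 g


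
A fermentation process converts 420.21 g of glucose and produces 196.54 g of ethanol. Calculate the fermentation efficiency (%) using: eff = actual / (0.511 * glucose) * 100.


Fermentation efficiency = (actual / (0.511 * glucose)) * 100
= (196.54 / (0.511 * 420.21)) * 100
= 91.5300%

91.5300%


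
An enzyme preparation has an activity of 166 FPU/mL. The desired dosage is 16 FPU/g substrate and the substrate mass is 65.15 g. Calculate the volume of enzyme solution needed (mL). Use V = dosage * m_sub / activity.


V = dosage * m_sub / activity
V = 16 * 65.15 / 166
V = 6.2795 mL

6.2795 mL


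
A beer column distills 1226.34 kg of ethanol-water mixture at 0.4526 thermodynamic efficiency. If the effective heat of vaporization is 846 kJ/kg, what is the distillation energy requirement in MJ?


E = m * 846 / (eta * 1000)
= 1226.34 * 846 / (0.4526 * 1000)
= 2292.2749 MJ

2292.2749 MJ


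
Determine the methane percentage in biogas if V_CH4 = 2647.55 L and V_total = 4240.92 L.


CH4% = V_CH4 / V_total * 100
= 2647.55 / 4240.92 * 100
= 62.4287%

62.4287%


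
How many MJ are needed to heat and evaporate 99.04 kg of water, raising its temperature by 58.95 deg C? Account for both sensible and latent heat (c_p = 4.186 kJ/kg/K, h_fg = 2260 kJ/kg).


E = m_water * (4.186 * dT + 2260) / 1000
= 99.04 * (4.186 * 58.95 + 2260) / 1000
= 248.2700 MJ

248.2700 MJ


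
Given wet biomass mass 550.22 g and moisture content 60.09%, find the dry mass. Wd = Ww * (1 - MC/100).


Wd = Ww * (1 - MC/100)
= 550.22 * (1 - 60.09/100)
= 219.5928 g

219.5928 g


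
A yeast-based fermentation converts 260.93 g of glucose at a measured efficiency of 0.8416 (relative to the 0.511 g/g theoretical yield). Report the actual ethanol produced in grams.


Actual ethanol: m = 0.511 * 260.93 * 0.8416
m = 112.2149 g

112.2149 g


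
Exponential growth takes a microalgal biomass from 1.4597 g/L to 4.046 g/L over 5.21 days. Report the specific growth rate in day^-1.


mu = ln(X2/X1) / dt
= ln(4.046/1.4597) / 5.21
= 0.1957 per day

0.1957 per day


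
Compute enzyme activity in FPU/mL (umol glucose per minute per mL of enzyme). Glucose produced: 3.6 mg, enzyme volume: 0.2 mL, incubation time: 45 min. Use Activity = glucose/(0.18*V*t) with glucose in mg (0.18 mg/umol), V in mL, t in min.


Activity = glucose_mg / (0.18 mg/umol * V_mL * t_min)
= 3.6 / (0.18 * 0.2 * 45)
= 2.2222 FPU/mL

2.2222 FPU/mL


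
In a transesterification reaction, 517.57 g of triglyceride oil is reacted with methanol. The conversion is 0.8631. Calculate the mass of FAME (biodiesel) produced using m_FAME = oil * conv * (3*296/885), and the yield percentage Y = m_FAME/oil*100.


m_FAME = oil * conv * (3 * 296 / 885) = oil * conv * (888/885)
= 517.57 * 0.8631 * 888 / 885
= 448.2290 g
Y = m_FAME / oil * 100 = conv * (888/885) * 100
= 0.8631 * 888 / 885 * 100
= 86.60%

448.2290 g FAME; Y = 86.60%


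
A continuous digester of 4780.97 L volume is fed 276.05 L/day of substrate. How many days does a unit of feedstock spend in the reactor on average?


HRT = V / Q
= 4780.97 / 276.05
= 17.3192 days

17.3192 days


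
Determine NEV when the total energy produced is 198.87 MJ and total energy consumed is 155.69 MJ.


NEV = E_out - E_in
= 198.87 - 155.69
= 43.1800 MJ

43.1800 MJ


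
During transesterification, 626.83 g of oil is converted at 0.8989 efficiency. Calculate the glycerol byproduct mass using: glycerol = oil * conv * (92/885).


glycerol = oil * conv * (92/885)
= 626.83 * 0.8989 * 92 / 885
= 58.5741 g

58.5741 g


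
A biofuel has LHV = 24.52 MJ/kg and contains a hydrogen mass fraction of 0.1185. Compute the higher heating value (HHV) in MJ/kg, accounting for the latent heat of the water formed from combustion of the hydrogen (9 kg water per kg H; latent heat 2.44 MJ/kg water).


HHV = LHV + H_frac * 9 * 2.44
= 24.52 + 0.1185 * 9 * 2.44
= 27.1223 MJ/kg

27.1223 MJ/kg


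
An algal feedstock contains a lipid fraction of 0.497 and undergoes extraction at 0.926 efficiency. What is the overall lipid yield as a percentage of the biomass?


Y = lipid_content * extraction_eff * 100
= 0.497 * 0.926 * 100
= 46.0222%

46.0222%


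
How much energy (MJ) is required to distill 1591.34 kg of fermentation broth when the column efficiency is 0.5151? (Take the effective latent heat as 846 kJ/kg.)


E = m * 846 / (eta * 1000)
= 1591.34 * 846 / (0.5151 * 1000)
= 2613.6161 MJ

2613.6161 MJ


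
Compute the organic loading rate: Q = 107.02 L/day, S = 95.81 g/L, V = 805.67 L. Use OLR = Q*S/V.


OLR = Q * S / V
= 107.02 * 95.81 / 805.67
= 12.7268 g/L/day

12.7268 g/L/day


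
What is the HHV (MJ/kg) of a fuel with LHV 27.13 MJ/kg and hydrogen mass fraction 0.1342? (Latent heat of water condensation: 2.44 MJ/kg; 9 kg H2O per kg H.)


HHV = LHV + H_frac * 9 * 2.44
= 27.13 + 0.1342 * 9 * 2.44
= 30.0770 MJ/kg

30.0770 MJ/kg


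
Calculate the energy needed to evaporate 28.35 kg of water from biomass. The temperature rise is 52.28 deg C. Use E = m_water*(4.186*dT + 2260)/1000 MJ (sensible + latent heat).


E = m_water * (4.186 * dT + 2260) / 1000
= 28.35 * (4.186 * 52.28 + 2260) / 1000
= 70.2752 MJ

70.2752 MJ


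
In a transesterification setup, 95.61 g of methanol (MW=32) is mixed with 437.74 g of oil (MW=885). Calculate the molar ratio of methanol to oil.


Molar ratio = n_MeOH / n_oil = (MeOH/32) / (oil/885) = (MeOH * 885) / (32 * oil)
= (95.61 * 885) / (32 * 437.74)
= 6.0406

6.0406


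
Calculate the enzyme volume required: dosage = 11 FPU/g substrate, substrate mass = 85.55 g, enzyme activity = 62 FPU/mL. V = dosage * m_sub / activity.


V = dosage * m_sub / activity
V = 11 * 85.55 / 62
V = 15.1782 mL

15.1782 mL


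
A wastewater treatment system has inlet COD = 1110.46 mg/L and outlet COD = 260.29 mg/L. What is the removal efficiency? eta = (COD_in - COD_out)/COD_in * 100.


eta = (COD_in - COD_out) / COD_in * 100
= (1110.46 - 260.29) / 1110.46 * 100
= 76.5602%

76.5602%


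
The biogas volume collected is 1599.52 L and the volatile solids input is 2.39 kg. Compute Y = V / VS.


Y = V / VS
= 1599.52 / 2.39
= 669.2552 L/kg VS

669.2552 L/kg VS


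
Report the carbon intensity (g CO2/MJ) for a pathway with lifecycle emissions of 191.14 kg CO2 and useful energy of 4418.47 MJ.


CI = CO2 * 1000 / E
= 191.14 * 1000 / 4418.47
= 43.2593 g CO2/MJ

43.2593 g CO2/MJ


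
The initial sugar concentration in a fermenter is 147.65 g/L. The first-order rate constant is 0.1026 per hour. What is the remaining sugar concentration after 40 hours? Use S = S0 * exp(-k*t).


S = S0 * exp(-k * t)
S = 147.65 * exp(-0.1026 * 40)
S = 2.4372 g/L

2.4372 g/L


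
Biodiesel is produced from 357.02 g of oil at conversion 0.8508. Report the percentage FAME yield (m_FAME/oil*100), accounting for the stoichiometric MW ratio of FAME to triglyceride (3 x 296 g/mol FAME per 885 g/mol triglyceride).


m_FAME = oil * conv * (3 * 296 / 885) = oil * conv * (888/885)
= 357.02 * 0.8508 * 888 / 885
= 304.7823 g
Y = m_FAME / oil * 100 = conv * (888/885) * 100
= 0.8508 * 888 / 885 * 100
= 85.37%

85.37%


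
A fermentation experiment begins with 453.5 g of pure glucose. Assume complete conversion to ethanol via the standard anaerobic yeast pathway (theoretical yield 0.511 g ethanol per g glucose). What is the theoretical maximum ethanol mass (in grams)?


Theoretical ethanol yield: m_EtOH = 0.511 * m_glucose
m_EtOH = 0.511 * 453.5 = 231.7385 g

231.7385 g


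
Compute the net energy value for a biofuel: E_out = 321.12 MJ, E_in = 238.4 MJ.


NEV = E_out - E_in
= 321.12 - 238.4
= 82.7200 MJ

82.7200 MJ


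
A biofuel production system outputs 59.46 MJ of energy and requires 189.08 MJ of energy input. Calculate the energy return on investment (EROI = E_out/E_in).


EROI = E_out / E_in
= 59.46 / 189.08
= 0.3145

0.3145


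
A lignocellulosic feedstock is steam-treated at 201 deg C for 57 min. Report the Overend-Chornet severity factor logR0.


logR0 = log10(t * exp((T - 100) / 14.75))
= log10(57 * exp((201 - 100) / 14.75))
= 4.7297

4.7297


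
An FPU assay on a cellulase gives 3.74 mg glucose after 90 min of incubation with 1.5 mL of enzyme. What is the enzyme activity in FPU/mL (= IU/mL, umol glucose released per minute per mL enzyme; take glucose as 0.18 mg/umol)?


Activity = glucose_mg / (0.18 mg/umol * V_mL * t_min)
= 3.74 / (0.18 * 1.5 * 90)
= 0.1539 FPU/mL

0.1539 FPU/mL


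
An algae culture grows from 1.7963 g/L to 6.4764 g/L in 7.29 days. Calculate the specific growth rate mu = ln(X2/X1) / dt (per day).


mu = ln(X2/X1) / dt
= ln(6.4764/1.7963) / 7.29
= 0.1759 per day

0.1759 per day


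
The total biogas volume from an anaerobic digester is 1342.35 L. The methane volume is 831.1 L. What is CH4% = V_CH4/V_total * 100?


CH4% = V_CH4 / V_total * 100
= 831.1 / 1342.35 * 100
= 61.9138%

61.9138%


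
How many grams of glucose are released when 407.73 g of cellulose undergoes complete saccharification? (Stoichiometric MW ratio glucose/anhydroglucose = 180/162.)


glucose = cellulose * 180/162
= 407.73 * 180/162
= 453.0333 g

453.0333 g


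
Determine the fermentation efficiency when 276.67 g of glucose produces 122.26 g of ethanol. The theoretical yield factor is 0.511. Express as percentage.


Fermentation efficiency = (actual / (0.511 * glucose)) * 100
= (122.26 / (0.511 * 276.67)) * 100
= 86.4772%

86.4772%


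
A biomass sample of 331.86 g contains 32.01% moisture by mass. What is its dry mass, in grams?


Wd = Ww * (1 - MC/100)
= 331.86 * (1 - 32.01/100)
= 225.6316 g

225.6316 g


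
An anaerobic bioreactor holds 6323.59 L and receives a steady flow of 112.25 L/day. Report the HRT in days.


HRT = V / Q
= 6323.59 / 112.25
= 56.3349 days

56.3349 days


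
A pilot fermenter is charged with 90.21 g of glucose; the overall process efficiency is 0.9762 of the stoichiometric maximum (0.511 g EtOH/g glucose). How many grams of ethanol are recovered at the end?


Actual ethanol: m = 0.511 * 90.21 * 0.9762
m = 45.0002 g

45.0002 g


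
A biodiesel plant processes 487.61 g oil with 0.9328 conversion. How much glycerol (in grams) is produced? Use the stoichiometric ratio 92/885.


glycerol = oil * conv * (92/885)
= 487.61 * 0.9328 * 92 / 885
= 47.2831 g

47.2831 g


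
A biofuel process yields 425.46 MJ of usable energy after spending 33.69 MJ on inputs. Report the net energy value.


NEV = E_out - E_in
= 425.46 - 33.69
= 391.7700 MJ

391.7700 MJ


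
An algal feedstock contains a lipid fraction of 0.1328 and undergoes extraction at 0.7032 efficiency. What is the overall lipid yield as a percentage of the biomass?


Y = lipid_content * extraction_eff * 100
= 0.1328 * 0.7032 * 100
= 9.3385%

9.3385%


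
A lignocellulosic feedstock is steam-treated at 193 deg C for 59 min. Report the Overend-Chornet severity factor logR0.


logR0 = log10(t * exp((T - 100) / 14.75))
= log10(59 * exp((193 - 100) / 14.75))
= 4.5091

4.5091


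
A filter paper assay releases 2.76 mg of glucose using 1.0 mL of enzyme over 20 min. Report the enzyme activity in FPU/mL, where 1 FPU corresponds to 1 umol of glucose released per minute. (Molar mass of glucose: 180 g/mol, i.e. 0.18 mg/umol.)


Activity = glucose_mg / (0.18 mg/umol * V_mL * t_min)
= 2.76 / (0.18 * 1.0 * 20)
= 0.7667 FPU/mL

0.7667 FPU/mL


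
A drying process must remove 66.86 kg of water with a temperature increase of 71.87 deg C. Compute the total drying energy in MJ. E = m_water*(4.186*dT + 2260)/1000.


E = m_water * (4.186 * dT + 2260) / 1000
= 66.86 * (4.186 * 71.87 + 2260) / 1000
= 171.2183 MJ

171.2183 MJ


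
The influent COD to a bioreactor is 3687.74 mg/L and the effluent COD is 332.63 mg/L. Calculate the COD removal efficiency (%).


eta = (COD_in - COD_out) / COD_in * 100
= (3687.74 - 332.63) / 3687.74 * 100
= 90.9801%

90.9801%


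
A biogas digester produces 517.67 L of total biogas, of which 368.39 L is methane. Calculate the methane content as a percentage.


CH4% = V_CH4 / V_total * 100
= 368.39 / 517.67 * 100
= 71.1631%

71.1631%


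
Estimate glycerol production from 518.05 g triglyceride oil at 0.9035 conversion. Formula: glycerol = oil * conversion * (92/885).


glycerol = oil * conv * (92/885)
= 518.05 * 0.9035 * 92 / 885
= 48.6569 g

48.6569 g


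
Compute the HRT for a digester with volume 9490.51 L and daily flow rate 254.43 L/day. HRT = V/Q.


HRT = V / Q
= 9490.51 / 254.43
= 37.3011 days

37.3011 days


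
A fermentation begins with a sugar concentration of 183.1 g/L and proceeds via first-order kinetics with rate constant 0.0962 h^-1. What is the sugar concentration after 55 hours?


S = S0 * exp(-k * t)
S = 183.1 * exp(-0.0962 * 55)
S = 0.9222 g/L

0.9222 g/L


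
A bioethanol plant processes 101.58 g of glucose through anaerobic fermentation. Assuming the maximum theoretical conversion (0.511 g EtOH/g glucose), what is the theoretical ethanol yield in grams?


Theoretical ethanol yield: m_EtOH = 0.511 * m_glucose
m_EtOH = 0.511 * 101.58 = 51.9074 g

51.9074 g


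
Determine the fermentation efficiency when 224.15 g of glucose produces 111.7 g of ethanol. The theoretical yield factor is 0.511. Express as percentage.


Fermentation efficiency = (actual / (0.511 * glucose)) * 100
= (111.7 / (0.511 * 224.15)) * 100
= 97.5200%

97.5200%


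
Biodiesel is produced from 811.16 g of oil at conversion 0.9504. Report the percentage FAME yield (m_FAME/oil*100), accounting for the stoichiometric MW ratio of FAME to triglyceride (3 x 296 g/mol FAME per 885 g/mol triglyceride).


m_FAME = oil * conv * (3 * 296 / 885) = oil * conv * (888/885)
= 811.16 * 0.9504 * 888 / 885
= 773.5398 g
Y = m_FAME / oil * 100 = conv * (888/885) * 100
= 0.9504 * 888 / 885 * 100
= 95.36%

95.36%


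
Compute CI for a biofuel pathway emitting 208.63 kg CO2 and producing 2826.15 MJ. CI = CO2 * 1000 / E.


CI = CO2 * 1000 / E
= 208.63 * 1000 / 2826.15
= 73.8213 g CO2/MJ

73.8213 g CO2/MJ


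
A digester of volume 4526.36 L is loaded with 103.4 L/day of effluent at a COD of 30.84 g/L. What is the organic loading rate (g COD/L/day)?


OLR = Q * S / V
= 103.4 * 30.84 / 4526.36
= 0.7045 g/L/day

0.7045 g/L/day


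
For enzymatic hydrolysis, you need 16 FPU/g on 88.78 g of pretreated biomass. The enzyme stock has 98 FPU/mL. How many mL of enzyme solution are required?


V = dosage * m_sub / activity
V = 16 * 88.78 / 98
V = 14.4947 mL

14.4947 mL


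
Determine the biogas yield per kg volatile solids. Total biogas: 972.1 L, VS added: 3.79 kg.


Y = V / VS
= 972.1 / 3.79
= 256.4908 L/kg VS

256.4908 L/kg VS


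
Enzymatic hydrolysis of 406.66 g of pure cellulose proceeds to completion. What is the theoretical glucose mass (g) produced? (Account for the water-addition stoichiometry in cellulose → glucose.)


glucose = cellulose * 180/162
= 406.66 * 180/162
= 451.8444 g

451.8444 g


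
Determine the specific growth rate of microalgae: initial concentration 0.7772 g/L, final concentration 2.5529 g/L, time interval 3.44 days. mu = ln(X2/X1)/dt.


mu = ln(X2/X1) / dt
= ln(2.5529/0.7772) / 3.44
= 0.3457 per day

0.3457 per day


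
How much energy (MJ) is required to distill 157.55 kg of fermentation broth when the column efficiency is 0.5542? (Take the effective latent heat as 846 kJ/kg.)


E = m * 846 / (eta * 1000)
= 157.55 * 846 / (0.5542 * 1000)
= 240.5040 MJ

240.5040 MJ


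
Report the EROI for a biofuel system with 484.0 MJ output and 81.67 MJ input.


EROI = E_out / E_in
= 484.0 / 81.67
= 5.9263

5.9263


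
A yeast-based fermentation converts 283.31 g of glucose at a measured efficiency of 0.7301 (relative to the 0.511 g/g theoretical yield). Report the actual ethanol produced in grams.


Actual ethanol: m = 0.511 * 283.31 * 0.7301
m = 105.6976 g

105.6976 g


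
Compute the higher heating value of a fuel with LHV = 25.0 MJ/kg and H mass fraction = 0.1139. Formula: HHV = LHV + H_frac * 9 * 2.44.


HHV = LHV + H_frac * 9 * 2.44
= 25.0 + 0.1139 * 9 * 2.44
= 27.5012 MJ/kg

27.5012 MJ/kg


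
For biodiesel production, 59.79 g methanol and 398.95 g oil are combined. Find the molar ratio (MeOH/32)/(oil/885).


Molar ratio = n_MeOH / n_oil = (MeOH/32) / (oil/885) = (MeOH * 885) / (32 * oil)
= (59.79 * 885) / (32 * 398.95)
= 4.1448

4.1448


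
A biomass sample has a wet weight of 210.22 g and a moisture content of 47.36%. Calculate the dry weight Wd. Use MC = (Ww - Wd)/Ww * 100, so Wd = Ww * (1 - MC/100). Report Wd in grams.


Wd = Ww * (1 - MC/100)
= 210.22 * (1 - 47.36/100)
= 110.6598 g

110.6598 g


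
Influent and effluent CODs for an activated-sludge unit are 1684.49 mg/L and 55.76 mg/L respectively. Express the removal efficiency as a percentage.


eta = (COD_in - COD_out) / COD_in * 100
= (1684.49 - 55.76) / 1684.49 * 100
= 96.6898%

96.6898%


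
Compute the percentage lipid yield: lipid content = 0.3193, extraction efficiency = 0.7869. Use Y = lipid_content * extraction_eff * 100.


Y = lipid_content * extraction_eff * 100
= 0.3193 * 0.7869 * 100
= 25.1257%

25.1257%


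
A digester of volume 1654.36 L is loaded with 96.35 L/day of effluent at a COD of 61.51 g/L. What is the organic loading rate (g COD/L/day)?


OLR = Q * S / V
= 96.35 * 61.51 / 1654.36
= 3.5823 g/L/day

3.5823 g/L/day


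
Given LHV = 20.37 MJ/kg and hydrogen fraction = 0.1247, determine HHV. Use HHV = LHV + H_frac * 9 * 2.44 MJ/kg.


HHV = LHV + H_frac * 9 * 2.44
= 20.37 + 0.1247 * 9 * 2.44
= 23.1084 MJ/kg

23.1084 MJ/kg


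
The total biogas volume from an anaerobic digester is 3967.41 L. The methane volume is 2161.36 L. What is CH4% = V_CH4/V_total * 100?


CH4% = V_CH4 / V_total * 100
= 2161.36 / 3967.41 * 100
= 54.4779%

54.4779%


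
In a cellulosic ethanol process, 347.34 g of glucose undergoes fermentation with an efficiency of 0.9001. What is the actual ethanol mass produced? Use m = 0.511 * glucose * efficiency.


Actual ethanol: m = 0.511 * 347.34 * 0.9001
m = 159.7594 g

159.7594 g


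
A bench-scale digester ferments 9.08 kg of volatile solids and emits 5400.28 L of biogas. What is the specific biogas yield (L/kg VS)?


Y = V / VS
= 5400.28 / 9.08
= 594.7445 L/kg VS

594.7445 L/kg VS


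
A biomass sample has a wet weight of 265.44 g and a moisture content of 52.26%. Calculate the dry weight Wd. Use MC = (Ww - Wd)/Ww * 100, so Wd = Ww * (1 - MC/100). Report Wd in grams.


Wd = Ww * (1 - MC/100)
= 265.44 * (1 - 52.26/100)
= 126.7211 g

126.7211 g


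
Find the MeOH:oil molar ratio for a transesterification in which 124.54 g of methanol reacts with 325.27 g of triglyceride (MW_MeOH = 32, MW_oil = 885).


Molar ratio = n_MeOH / n_oil = (MeOH/32) / (oil/885) = (MeOH * 885) / (32 * oil)
= (124.54 * 885) / (32 * 325.27)
= 10.5891

10.5891


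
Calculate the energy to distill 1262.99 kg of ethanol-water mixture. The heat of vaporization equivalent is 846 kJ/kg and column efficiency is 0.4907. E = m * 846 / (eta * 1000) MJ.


E = m * 846 / (eta * 1000)
= 1262.99 * 846 / (0.4907 * 1000)
= 2177.4802 MJ

2177.4802 MJ


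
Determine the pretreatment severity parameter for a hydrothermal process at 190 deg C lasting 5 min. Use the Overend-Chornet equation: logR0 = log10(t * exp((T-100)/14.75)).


logR0 = log10(t * exp((T - 100) / 14.75))
= log10(5 * exp((190 - 100) / 14.75))
= 3.3489

3.3489


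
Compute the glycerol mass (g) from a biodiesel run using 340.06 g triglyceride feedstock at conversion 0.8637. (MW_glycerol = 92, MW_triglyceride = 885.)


glycerol = oil * conv * (92/885)
= 340.06 * 0.8637 * 92 / 885
= 30.5325 g

30.5325 g


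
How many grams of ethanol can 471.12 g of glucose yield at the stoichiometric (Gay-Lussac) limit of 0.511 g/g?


Theoretical ethanol yield: m_EtOH = 0.511 * m_glucose
m_EtOH = 0.511 * 471.12 = 240.7423 g

240.7423 g


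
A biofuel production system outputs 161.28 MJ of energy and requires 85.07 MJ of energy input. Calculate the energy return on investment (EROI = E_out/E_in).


EROI = E_out / E_in
= 161.28 / 85.07
= 1.8959

1.8959


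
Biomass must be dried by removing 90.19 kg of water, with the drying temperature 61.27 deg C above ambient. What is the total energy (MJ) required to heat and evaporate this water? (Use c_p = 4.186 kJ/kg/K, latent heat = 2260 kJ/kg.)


E = m_water * (4.186 * dT + 2260) / 1000
= 90.19 * (4.186 * 61.27 + 2260) / 1000
= 226.9610 MJ

226.9610 MJ


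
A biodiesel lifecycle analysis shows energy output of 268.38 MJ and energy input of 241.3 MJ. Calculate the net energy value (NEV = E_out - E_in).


NEV = E_out - E_in
= 268.38 - 241.3
= 27.0800 MJ

27.0800 MJ


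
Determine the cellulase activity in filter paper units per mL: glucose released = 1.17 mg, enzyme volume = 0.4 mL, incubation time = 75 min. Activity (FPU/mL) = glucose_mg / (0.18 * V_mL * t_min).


Activity = glucose_mg / (0.18 mg/umol * V_mL * t_min)
= 1.17 / (0.18 * 0.4 * 75)
= 0.2167 FPU/mL

0.2167 FPU/mL


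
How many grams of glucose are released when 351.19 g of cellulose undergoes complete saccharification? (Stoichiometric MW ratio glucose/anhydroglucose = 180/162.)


glucose = cellulose * 180/162
= 351.19 * 180/162
= 390.2111 g

390.2111 g


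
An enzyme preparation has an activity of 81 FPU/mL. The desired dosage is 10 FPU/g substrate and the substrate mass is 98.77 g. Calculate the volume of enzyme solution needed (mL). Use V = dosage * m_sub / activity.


V = dosage * m_sub / activity
V = 10 * 98.77 / 81
V = 12.1938 mL

12.1938 mL


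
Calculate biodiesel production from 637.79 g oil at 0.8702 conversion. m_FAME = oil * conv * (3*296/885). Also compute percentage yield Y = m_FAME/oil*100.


m_FAME = oil * conv * (3 * 296 / 885) = oil * conv * (888/885)
= 637.79 * 0.8702 * 888 / 885
= 556.8862 g
Y = m_FAME / oil * 100 = conv * (888/885) * 100
= 0.8702 * 888 / 885 * 100
= 87.31%

556.8862 g FAME; Y = 87.31%


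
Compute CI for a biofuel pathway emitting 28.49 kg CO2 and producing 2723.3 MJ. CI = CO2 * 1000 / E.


CI = CO2 * 1000 / E
= 28.49 * 1000 / 2723.3
= 10.4616 g CO2/MJ

10.4616 g CO2/MJ


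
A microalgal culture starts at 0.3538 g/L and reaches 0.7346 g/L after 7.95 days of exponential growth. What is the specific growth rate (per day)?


mu = ln(X2/X1) / dt
= ln(0.7346/0.3538) / 7.95
= 0.0919 per day

0.0919 per day


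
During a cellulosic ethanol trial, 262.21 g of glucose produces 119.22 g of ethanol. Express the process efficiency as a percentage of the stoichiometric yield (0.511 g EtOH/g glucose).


Fermentation efficiency = (actual / (0.511 * glucose)) * 100
= (119.22 / (0.511 * 262.21)) * 100
= 88.9772%

88.9772%


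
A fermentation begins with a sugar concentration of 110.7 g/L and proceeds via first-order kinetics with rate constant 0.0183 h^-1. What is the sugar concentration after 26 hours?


S = S0 * exp(-k * t)
S = 110.7 * exp(-0.0183 * 26)
S = 68.7876 g/L

68.7876 g/L


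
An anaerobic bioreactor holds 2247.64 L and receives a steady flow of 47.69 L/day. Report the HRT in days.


HRT = V / Q
= 2247.64 / 47.69
= 47.1302 days

47.1302 days


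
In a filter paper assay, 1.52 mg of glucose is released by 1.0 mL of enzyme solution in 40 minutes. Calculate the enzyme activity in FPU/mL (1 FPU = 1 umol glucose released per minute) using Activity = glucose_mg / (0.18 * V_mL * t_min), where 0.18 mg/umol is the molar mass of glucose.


Activity = glucose_mg / (0.18 mg/umol * V_mL * t_min)
= 1.52 / (0.18 * 1.0 * 40)
= 0.2111 FPU/mL

0.2111 FPU/mL


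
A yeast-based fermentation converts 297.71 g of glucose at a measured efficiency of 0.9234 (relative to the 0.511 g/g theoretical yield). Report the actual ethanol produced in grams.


Actual ethanol: m = 0.511 * 297.71 * 0.9234
m = 140.4767 g

140.4767 g


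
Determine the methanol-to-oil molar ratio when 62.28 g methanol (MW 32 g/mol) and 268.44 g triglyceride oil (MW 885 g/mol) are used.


Molar ratio = n_MeOH / n_oil = (MeOH/32) / (oil/885) = (MeOH * 885) / (32 * oil)
= (62.28 * 885) / (32 * 268.44)
= 6.4164

6.4164


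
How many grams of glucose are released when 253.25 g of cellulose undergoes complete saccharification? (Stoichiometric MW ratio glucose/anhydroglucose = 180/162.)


glucose = cellulose * 180/162
= 253.25 * 180/162
= 281.3889 g

281.3889 g


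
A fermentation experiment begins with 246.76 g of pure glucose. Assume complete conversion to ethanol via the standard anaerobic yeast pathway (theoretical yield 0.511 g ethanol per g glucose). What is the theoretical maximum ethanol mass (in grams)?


Theoretical ethanol yield: m_EtOH = 0.511 * m_glucose
m_EtOH = 0.511 * 246.76 = 126.0944 g

126.0944 g


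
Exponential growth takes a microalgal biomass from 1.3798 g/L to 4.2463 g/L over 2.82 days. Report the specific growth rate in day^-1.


mu = ln(X2/X1) / dt
= ln(4.2463/1.3798) / 2.82
= 0.3986 per day

0.3986 per day


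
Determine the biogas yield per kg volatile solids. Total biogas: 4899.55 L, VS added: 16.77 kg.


Y = V / VS
= 4899.55 / 16.77
= 292.1616 L/kg VS

292.1616 L/kg VS


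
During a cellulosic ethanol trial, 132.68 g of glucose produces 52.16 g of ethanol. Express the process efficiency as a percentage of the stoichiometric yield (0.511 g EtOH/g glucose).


Fermentation efficiency = (actual / (0.511 * glucose)) * 100
= (52.16 / (0.511 * 132.68)) * 100
= 76.9327%

76.9327%


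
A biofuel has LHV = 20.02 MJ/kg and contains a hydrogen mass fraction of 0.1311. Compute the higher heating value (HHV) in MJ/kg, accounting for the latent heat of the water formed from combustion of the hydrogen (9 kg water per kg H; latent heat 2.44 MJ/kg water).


HHV = LHV + H_frac * 9 * 2.44
= 20.02 + 0.1311 * 9 * 2.44
= 22.8990 MJ/kg

22.8990 MJ/kg


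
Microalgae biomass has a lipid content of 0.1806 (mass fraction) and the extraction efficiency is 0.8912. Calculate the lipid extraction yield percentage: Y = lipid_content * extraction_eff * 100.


Y = lipid_content * extraction_eff * 100
= 0.1806 * 0.8912 * 100
= 16.0951%

16.0951%


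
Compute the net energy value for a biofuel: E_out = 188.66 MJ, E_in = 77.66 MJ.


NEV = E_out - E_in
= 188.66 - 77.66
= 111.0000 MJ

111.0000 MJ


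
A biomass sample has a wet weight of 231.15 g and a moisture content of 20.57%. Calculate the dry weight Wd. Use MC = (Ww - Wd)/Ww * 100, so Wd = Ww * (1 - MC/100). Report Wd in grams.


Wd = Ww * (1 - MC/100)
= 231.15 * (1 - 20.57/100)
= 183.6024 g

183.6024 g


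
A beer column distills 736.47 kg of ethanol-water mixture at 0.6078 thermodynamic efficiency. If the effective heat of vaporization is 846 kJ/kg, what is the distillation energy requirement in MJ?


E = m * 846 / (eta * 1000)
= 736.47 * 846 / (0.6078 * 1000)
= 1025.0964 MJ

1025.0964 MJ


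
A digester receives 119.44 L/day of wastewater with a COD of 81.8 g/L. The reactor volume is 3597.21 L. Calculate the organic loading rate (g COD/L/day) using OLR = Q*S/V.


OLR = Q * S / V
= 119.44 * 81.8 / 3597.21
= 2.7160 g/L/day

2.7160 g/L/day


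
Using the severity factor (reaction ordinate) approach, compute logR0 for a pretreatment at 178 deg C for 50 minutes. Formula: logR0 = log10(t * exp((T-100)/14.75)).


logR0 = log10(t * exp((T - 100) / 14.75))
= log10(50 * exp((178 - 100) / 14.75))
= 3.9956

3.9956


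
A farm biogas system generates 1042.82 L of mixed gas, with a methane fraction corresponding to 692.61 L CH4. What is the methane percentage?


CH4% = V_CH4 / V_total * 100
= 692.61 / 1042.82 * 100
= 66.4170%

66.4170%


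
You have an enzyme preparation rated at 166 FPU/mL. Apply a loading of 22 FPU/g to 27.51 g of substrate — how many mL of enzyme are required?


V = dosage * m_sub / activity
V = 22 * 27.51 / 166
V = 3.6459 mL

3.6459 mL


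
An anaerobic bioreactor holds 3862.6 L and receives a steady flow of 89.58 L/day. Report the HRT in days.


HRT = V / Q
= 3862.6 / 89.58
= 43.1190 days

43.1190 days


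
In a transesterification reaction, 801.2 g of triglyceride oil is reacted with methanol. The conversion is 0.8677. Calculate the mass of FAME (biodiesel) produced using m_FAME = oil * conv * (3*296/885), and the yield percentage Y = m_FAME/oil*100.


m_FAME = oil * conv * (3 * 296 / 885) = oil * conv * (888/885)
= 801.2 * 0.8677 * 888 / 885
= 697.5579 g
Y = m_FAME / oil * 100 = conv * (888/885) * 100
= 0.8677 * 888 / 885 * 100
= 87.06%

697.5579 g FAME; Y = 87.06%


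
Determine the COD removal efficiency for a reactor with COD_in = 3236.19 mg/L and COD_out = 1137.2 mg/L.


eta = (COD_in - COD_out) / COD_in * 100
= (3236.19 - 1137.2) / 3236.19 * 100
= 64.8599%

64.8599%


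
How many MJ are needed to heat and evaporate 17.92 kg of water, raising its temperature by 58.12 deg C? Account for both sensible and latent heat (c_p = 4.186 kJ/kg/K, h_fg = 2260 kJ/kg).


E = m_water * (4.186 * dT + 2260) / 1000
= 17.92 * (4.186 * 58.12 + 2260) / 1000
= 44.8590 MJ

44.8590 MJ


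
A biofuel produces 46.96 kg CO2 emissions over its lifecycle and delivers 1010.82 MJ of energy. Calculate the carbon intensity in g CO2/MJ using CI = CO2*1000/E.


CI = CO2 * 1000 / E
= 46.96 * 1000 / 1010.82
= 46.4573 g CO2/MJ

46.4573 g CO2/MJ


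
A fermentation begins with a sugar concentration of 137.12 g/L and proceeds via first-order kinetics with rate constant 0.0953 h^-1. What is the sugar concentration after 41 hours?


S = S0 * exp(-k * t)
S = 137.12 * exp(-0.0953 * 41)
S = 2.7554 g/L

2.7554 g/L


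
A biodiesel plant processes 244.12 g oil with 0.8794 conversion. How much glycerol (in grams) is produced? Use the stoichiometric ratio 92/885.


glycerol = oil * conv * (92/885)
= 244.12 * 0.8794 * 92 / 885
= 22.3169 g

22.3169 g


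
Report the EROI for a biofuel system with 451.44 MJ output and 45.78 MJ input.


EROI = E_out / E_in
= 451.44 / 45.78
= 9.8611

9.8611


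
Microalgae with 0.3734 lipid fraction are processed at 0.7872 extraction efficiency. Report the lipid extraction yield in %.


Y = lipid_content * extraction_eff * 100
= 0.3734 * 0.7872 * 100
= 29.3940%

29.3940%


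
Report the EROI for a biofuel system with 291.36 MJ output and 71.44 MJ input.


EROI = E_out / E_in
= 291.36 / 71.44
= 4.0784

4.0784


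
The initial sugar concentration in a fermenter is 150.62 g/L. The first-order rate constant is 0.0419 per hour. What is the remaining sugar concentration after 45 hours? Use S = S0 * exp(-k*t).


S = S0 * exp(-k * t)
S = 150.62 * exp(-0.0419 * 45)
S = 22.8571 g/L

22.8571 g/L


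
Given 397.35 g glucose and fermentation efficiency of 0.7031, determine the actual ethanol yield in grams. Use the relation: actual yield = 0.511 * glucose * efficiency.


Actual ethanol: m = 0.511 * 397.35 * 0.7031
m = 142.7615 g

142.7615 g


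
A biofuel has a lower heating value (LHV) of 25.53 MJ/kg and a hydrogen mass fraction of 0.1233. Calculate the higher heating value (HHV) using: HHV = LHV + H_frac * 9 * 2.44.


HHV = LHV + H_frac * 9 * 2.44
= 25.53 + 0.1233 * 9 * 2.44
= 28.2377 MJ/kg

28.2377 MJ/kg


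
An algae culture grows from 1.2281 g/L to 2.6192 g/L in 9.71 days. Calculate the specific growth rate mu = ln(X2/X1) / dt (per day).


mu = ln(X2/X1) / dt
= ln(2.6192/1.2281) / 9.71
= 0.0780 per day

0.0780 per day
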